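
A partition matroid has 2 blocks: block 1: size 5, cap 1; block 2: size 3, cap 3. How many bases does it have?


A basis picks exactly ci elements from block i.
Number of bases = product of C(|Si|, ci).
= C(5,1) * C(3,3)
= 5 * 1
= 5.

5


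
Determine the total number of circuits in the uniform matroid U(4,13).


In U(4,13), circuits are the (5)-element subsets.
Any set of 5 elements is dependent, and removing any one element gives
an independent set of size 4, so it is a minimal dependent set.
Number of circuits = C(13,5) = 13! / (5! * 8!) = 1287.

1287


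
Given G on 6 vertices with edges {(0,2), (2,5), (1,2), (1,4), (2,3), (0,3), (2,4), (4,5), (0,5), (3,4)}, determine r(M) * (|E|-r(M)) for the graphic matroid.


r(M) = |V| - c = 6 - 1 = 5.
nullity = |E| - r(M) = 10 - 5 = 5.
Product = 5 * 5 = 25.

25


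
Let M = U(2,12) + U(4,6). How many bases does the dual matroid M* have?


(M1+M2)* = M1* + M2*.
M1* = U(10,12), bases: C(12,10) = 66.
M2* = U(2,6), bases: C(6,2) = 15.
|B(M*)| = 66 * 15 = 990.

990


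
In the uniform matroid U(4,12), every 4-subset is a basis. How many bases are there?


Bases of U(4,12) are all 4-element subsets of the 12-element ground set.
Number of bases = C(12,4).
C(12,4) = 12! / (4! * 8!) = 495.

495


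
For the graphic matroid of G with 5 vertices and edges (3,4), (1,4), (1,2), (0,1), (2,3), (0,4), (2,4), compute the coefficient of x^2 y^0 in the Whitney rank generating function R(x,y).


R(x,y) = sum over A in 2^E of x^(r(E)-r(A)) * y^(|A|-r(A)).
G has 5 vertices, 7 edges. r(E) = 4.
Enumerate all 2^7 = 128 subsets.
Count subsets with r(E)-r(A)=2 and |A|-r(A)=0: 21.

21


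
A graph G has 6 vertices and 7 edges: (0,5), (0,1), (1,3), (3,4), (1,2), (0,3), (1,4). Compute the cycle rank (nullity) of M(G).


Cycle rank (nullity) = |E| - r(M) = |E| - (|V| - c).
|E| = 7, |V| = 6, c = 1.
Nullity = 7 - (6 - 1) = 7 - 5 = 2.

2


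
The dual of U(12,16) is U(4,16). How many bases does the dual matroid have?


The dual of U(r,n) is U(n-r, n) = U(4,16).
Bases of U(4,16) are all (4)-element subsets.
|B(M*)| = C(16,4) = (16 * 15 * 14 * 13) / (1 * 2 * 3 * 4) = 1820.

1820


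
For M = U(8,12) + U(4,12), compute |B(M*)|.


(M1+M2)* = M1* + M2*.
M1* = U(4,12), bases: C(12,4) = 495.
M2* = U(8,12), bases: C(12,8) = 495.
|B(M*)| = 495 * 495 = 245025.

245025


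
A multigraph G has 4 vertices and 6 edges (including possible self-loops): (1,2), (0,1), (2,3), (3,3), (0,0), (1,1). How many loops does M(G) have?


In a graphic matroid, a loop is a self-loop edge (u,u) with rank 0.
Examining all 6 edges for self-loops...
Self-loops found: (3,3), (0,0), (1,1)
Number of loops = 3.

3


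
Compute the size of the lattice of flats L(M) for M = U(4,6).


Flats of U(4,6): every subset of size < 4 is a flat, plus E itself.
Count = (6 choose 0) + (6 choose 1) + (6 choose 2) + (6 choose 3) + 1
     = 1 + 6 + 15 + 20 + 1
     = 43.

43


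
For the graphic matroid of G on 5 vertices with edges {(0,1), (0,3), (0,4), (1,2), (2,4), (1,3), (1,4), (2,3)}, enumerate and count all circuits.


A circuit in a graphic matroid = edge set of a simple cycle.
G has 5 vertices and 8 edges.
Enumerating all minimal edge subsets forming cycles...
Total circuits found: 13.

13


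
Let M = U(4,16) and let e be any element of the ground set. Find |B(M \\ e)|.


Deleting e from U(4,16) gives U(4,15) since n > r.
Bases of U(4,15) = C(15,4) = 15! / (4! * 11!) = 1365.

1365


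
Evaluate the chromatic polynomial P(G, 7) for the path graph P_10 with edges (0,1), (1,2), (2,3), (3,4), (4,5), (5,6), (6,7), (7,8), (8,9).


P(P_10, k) = k * (k-1)^(9).
P(7) = 7 * 6^9 = 7 * 10077696 = 70543872.

70543872


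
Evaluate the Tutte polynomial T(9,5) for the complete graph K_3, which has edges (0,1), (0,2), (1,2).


T(K_3; x,y) = x^2 + x + y.
T(9,5) = 81 + 9 + 5 = 95.

95


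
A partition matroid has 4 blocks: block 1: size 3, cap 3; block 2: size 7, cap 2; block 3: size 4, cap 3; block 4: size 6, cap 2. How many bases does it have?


A basis picks exactly ci elements from block i.
Number of bases = product of C(|Si|, ci).
= C(3,3) * C(7,2) * C(4,3) * C(6,2)
= 1 * 21 * 4 * 15
= 1260.

1260


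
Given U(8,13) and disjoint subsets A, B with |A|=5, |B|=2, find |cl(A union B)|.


|A union B| = 5 + 2 = 7 (disjoint).
In U(8,13), cl(S) = S if |S| < 8, else cl(S) = E.
Since 7 < 8, cl(A union B) = A union B.
|cl(A union B)| = 7.

7


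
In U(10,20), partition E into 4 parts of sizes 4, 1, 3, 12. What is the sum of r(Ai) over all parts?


r(Ai) = min(|Ai|, 10) for each part.
Sum = min(4,10) + min(1,10) + min(3,10) + min(12,10)
    = 4 + 1 + 3 + 10
    = 18.

18


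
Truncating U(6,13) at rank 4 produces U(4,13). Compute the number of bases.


Truncating U(6,13) to rank 4 gives U(4,13).
Bases of U(4,13) are all 4-element subsets of 13 elements.
Number of bases = C(13,4) = (13 * 12 * 11 * 10) / (1 * 2 * 3 * 4) = 715.

715


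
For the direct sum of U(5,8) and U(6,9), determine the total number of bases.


Bases of a direct sum M1 + M2: |B| = |B(M1)| * |B(M2)|.
|B(U(5,8))| = C(8,5) = 56.
|B(U(6,9))| = C(9,6) = 84.
Total bases = 56 * 84 = 4704.

4704


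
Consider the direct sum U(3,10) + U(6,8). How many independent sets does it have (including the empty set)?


For a direct sum, |I(M1+M2)| = |I(M1)| * |I(M2)|.
|I(U(3,10))| = sum C(10,k) for k=0..3 = 176.
|I(U(6,8))| = sum C(8,k) for k=0..6 = 247.
Total = 176 * 247 = 43472.

43472


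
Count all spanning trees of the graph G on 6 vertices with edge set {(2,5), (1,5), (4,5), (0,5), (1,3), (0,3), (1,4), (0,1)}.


By Kirchhoff's matrix tree theorem, the number of spanning trees equals
the determinant of any cofactor of the Laplacian matrix L.
G has 6 vertices and 8 edges.
Computing the (5 x 5) cofactor determinant gives 21.

21


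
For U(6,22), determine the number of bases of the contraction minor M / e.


Contracting e from U(6,22) gives U(5,21).
Bases of U(5,21) = (21 choose 5) = 20349.

20349


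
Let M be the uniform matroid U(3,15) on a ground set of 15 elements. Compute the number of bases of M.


Bases of U(3,15) are all 3-element subsets of the 15-element ground set.
Number of bases = C(15,3).
(15 choose 3) = 455.

455


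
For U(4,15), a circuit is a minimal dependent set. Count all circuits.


In U(4,15), circuits are the (5)-element subsets.
Any set of 5 elements is dependent, and removing any one element gives
an independent set of size 4, so it is a minimal dependent set.
Number of circuits = C(15,5) = 15! / (5! * 10!) = 3003.

3003


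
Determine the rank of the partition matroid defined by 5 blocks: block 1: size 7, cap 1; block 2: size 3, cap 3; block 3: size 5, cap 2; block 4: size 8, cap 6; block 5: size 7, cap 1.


Rank of a partition matroid = sum of min(|Si|, ci) for each block.
= min(7,1) + min(3,3) + min(5,2) + min(8,6) + min(7,1)
= 1 + 3 + 2 + 6 + 1
= 13.

13


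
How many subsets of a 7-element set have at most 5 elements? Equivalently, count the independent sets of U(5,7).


Independent sets of U(5,7) are all subsets of size <= 5.
Count = C(7,0) + C(7,1) + C(7,2) + C(7,3) + C(7,4) + C(7,5)
     = 1 + 7 + 21 + 35 + 35 + 21
     = 120.

120


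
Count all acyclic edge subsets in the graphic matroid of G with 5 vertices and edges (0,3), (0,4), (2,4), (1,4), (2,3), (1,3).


An independent set in a graphic matroid is an acyclic edge subset.
G has 5 vertices and 6 edges.
Enumerate all 2^6 = 64 subsets, checking for acyclicity.
Total independent sets = 54.

54


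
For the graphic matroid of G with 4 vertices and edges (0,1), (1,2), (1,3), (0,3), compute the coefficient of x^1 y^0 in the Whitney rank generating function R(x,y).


R(x,y) = sum over A in 2^E of x^(r(E)-r(A)) * y^(|A|-r(A)).
G has 4 vertices, 4 edges. r(E) = 3.
Enumerate all 2^4 = 16 subsets.
Count subsets with r(E)-r(A)=1 and |A|-r(A)=0: 6.

6


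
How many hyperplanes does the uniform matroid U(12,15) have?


Hyperplanes of U(12,15) are flats of rank 11.
In a uniform matroid, these are exactly the (11)-element subsets.
Count = C(15,11) = 1365.

1365


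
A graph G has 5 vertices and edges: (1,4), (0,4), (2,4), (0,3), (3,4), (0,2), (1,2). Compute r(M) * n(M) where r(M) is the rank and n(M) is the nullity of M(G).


r(M) = |V| - c = 5 - 1 = 4.
nullity = |E| - r(M) = 7 - 4 = 3.
Product = 4 * 3 = 12.

12


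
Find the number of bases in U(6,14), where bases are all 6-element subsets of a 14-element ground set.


Bases of U(6,14) are all 6-element subsets of the 14-element ground set.
Number of bases = C(14,6).
(14 choose 6) = 3003.

3003


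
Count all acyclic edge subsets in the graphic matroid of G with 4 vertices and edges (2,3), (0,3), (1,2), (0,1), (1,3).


An independent set in a graphic matroid is an acyclic edge subset.
G has 4 vertices and 5 edges.
Enumerate all 2^5 = 32 subsets, checking for acyclicity.
Total independent sets = 24.

24


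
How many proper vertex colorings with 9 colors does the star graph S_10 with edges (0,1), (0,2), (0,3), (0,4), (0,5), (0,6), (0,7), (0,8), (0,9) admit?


P(tree, k) = k * (k-1)^(9) for any tree on 10 vertices.
P(9) = 9 * 8^9 = 9 * 134217728 = 1207959552.

1207959552


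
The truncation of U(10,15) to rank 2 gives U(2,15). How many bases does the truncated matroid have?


Truncating U(10,15) to rank 2 gives U(2,15).
Bases of U(2,15) are all 2-element subsets of 15 elements.
Number of bases = (15 choose 2) = 105.

105


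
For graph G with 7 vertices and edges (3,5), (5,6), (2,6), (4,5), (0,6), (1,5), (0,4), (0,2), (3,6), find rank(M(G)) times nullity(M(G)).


r(M) = |V| - c = 7 - 1 = 6.
nullity = |E| - r(M) = 9 - 6 = 3.
Product = 6 * 3 = 18.

18


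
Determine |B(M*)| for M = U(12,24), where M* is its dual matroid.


The dual of U(r,n) is U(n-r, n) = U(12,24).
Bases of U(12,24) are all (12)-element subsets.
|B(M*)| = C(24,12) = 2704156.

2704156


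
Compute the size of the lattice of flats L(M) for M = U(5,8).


Flats of U(5,8): every subset of size < 5 is a flat, plus E itself.
Count = (8 choose 0) + (8 choose 1) + (8 choose 2) + (8 choose 3) + (8 choose 4) + 1
     = 1 + 8 + 28 + 56 + 70 + 1
     = 164.

164


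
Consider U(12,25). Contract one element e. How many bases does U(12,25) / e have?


Contracting e from U(12,25) gives U(11,24).
Bases of U(11,24) = (24 choose 11) = 2496144.

2496144


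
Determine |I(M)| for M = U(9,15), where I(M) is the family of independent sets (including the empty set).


Independent sets of U(9,15) are all subsets of size <= 9.
Count = C(15,0) + C(15,1) + C(15,2) + C(15,3) + C(15,4) + C(15,5) + C(15,6) + C(15,7) + C(15,8) + C(15,9)
     = 1 + 15 + 105 + 455 + 1365 + 3003 + 5005 + 6435 + 6435 + 5005
     = 27824.

27824


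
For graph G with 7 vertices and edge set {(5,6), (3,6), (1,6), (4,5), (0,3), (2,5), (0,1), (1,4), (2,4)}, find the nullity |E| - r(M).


Cycle rank (nullity) = |E| - r(M) = |E| - (|V| - c).
|E| = 9, |V| = 7, c = 1.
Nullity = 9 - (7 - 1) = 9 - 6 = 3.

3


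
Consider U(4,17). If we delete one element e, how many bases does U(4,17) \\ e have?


Deleting e from U(4,17) gives U(4,16) since n > r.
Bases of U(4,16) = C(16,4) = (16 * 15 * 14 * 13) / (1 * 2 * 3 * 4) = 1820.

1820


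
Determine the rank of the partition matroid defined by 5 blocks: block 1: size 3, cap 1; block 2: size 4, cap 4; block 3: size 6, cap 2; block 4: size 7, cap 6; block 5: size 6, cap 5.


Rank of a partition matroid = sum of min(|Si|, ci) for each block.
= min(3,1) + min(4,4) + min(6,2) + min(7,6) + min(6,5)
= 1 + 4 + 2 + 6 + 5
= 18.

18


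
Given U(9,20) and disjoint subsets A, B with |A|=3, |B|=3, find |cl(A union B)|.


|A union B| = 3 + 3 = 6 (disjoint).
In U(9,20), cl(S) = S if |S| < 9, else cl(S) = E.
Since 6 < 9, cl(A union B) = A union B.
|cl(A union B)| = 6.

6


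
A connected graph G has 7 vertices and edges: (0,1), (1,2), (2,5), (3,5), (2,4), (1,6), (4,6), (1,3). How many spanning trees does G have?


By Kirchhoff's matrix tree theorem, the number of spanning trees equals
the determinant of any cofactor of the Laplacian matrix L.
G has 7 vertices and 8 edges.
Computing the (6 x 6) cofactor determinant gives 15.

15


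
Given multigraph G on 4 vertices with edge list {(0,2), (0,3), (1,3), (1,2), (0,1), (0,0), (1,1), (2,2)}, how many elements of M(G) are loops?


In a graphic matroid, a loop is a self-loop edge (u,u) with rank 0.
Examining all 8 edges for self-loops...
Self-loops found: (0,0), (1,1), (2,2)
Number of loops = 3.

3


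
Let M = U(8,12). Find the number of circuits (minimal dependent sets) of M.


In U(8,12), circuits are the (9)-element subsets.
Any set of 9 elements is dependent, and removing any one element gives
an independent set of size 8, so it is a minimal dependent set.
Number of circuits = C(12,9) = 220.

220


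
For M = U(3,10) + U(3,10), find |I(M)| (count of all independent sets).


For a direct sum, |I(M1+M2)| = |I(M1)| * |I(M2)|.
|I(U(3,10))| = sum C(10,k) for k=0..3 = 176.
|I(U(3,10))| = sum C(10,k) for k=0..3 = 176.
Total = 176 * 176 = 30976.

30976


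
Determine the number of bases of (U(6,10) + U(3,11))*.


(M1+M2)* = M1* + M2*.
M1* = U(4,10), bases: C(10,4) = 210.
M2* = U(8,11), bases: C(11,8) = 165.
|B(M*)| = 210 * 165 = 34650.

34650


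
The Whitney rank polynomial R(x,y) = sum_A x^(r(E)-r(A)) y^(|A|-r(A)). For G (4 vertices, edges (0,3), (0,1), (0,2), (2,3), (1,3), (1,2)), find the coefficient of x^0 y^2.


R(x,y) = sum over A in 2^E of x^(r(E)-r(A)) * y^(|A|-r(A)).
G has 4 vertices, 6 edges. r(E) = 3.
Enumerate all 2^6 = 64 subsets.
Count subsets with r(E)-r(A)=0 and |A|-r(A)=2: 6.

6


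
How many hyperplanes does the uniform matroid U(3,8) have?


Hyperplanes of U(3,8) are flats of rank 2.
In a uniform matroid, these are exactly the (2)-element subsets.
Count = (8 choose 2) = 28.

28


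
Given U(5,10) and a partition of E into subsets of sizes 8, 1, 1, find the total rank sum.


r(Ai) = min(|Ai|, 5) for each part.
Sum = min(8,5) + min(1,5) + min(1,5)
    = 5 + 1 + 1
    = 7.

7


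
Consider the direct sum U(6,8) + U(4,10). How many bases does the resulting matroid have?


Bases of a direct sum M1 + M2: |B| = |B(M1)| * |B(M2)|.
|B(U(6,8))| = C(8,6) = 28.
|B(U(4,10))| = C(10,4) = 210.
Total bases = 28 * 210 = 5880.

5880


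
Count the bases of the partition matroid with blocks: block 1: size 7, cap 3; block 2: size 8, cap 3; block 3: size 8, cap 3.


A basis picks exactly ci elements from block i.
Number of bases = product of C(|Si|, ci).
= C(7,3) * C(8,3) * C(8,3)
= 35 * 56 * 56
= 109760.

109760


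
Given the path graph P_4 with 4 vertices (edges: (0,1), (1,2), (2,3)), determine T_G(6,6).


A path on 4 vertices is a tree with 3 edges.
T(x,y) = x^(3) for any tree.
T(6,6) = 6^3 = 216.

216


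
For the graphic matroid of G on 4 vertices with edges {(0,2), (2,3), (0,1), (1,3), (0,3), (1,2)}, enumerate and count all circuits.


A circuit in a graphic matroid = edge set of a simple cycle.
G has 4 vertices and 6 edges.
Enumerating all minimal edge subsets forming cycles...
Total circuits found: 7.

7


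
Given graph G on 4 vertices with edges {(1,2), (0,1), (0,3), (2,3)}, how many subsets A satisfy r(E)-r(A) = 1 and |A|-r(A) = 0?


R(x,y) = sum over A in 2^E of x^(r(E)-r(A)) * y^(|A|-r(A)).
G has 4 vertices, 4 edges. r(E) = 3.
Enumerate all 2^4 = 16 subsets.
Count subsets with r(E)-r(A)=1 and |A|-r(A)=0: 6.

6


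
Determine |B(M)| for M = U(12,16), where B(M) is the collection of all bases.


Bases of U(12,16) are all 12-element subsets of the 16-element ground set.
Number of bases = C(16,12).
C(16,12) = 16! / (12! * 4!) = 1820.

1820


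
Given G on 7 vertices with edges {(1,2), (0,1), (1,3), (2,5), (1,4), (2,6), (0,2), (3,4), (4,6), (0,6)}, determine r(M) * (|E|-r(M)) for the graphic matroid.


r(M) = |V| - c = 7 - 1 = 6.
nullity = |E| - r(M) = 10 - 6 = 4.
Product = 6 * 4 = 24.

24


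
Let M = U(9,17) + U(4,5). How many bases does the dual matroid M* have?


(M1+M2)* = M1* + M2*.
M1* = U(8,17), bases: C(17,8) = 24310.
M2* = U(1,5), bases: C(5,1) = 5.
|B(M*)| = 24310 * 5 = 121550.

121550


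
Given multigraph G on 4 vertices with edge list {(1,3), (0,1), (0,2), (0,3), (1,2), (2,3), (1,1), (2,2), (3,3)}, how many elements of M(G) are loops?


In a graphic matroid, a loop is a self-loop edge (u,u) with rank 0.
Examining all 9 edges for self-loops...
Self-loops found: (1,1), (2,2), (3,3)
Number of loops = 3.

3


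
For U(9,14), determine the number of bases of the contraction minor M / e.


Contracting e from U(9,14) gives U(8,13).
Bases of U(8,13) = (13 choose 8) = 1287.

1287


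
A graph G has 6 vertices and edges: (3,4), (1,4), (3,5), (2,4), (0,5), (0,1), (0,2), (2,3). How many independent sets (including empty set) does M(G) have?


An independent set in a graphic matroid is an acyclic edge subset.
G has 6 vertices and 8 edges.
Enumerate all 2^8 = 256 subsets, checking for acyclicity.
Total independent sets = 190.

190


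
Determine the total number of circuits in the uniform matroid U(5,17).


In U(5,17), circuits are the (6)-element subsets.
Any set of 6 elements is dependent, and removing any one element gives
an independent set of size 5, so it is a minimal dependent set.
Number of circuits = C(17,6) = 12376.

12376


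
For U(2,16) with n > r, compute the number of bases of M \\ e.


Deleting e from U(2,16) gives U(2,15) since n > r.
Bases of U(2,15) = C(15,2) = (15 * 14) / (1 * 2) = 105.

105


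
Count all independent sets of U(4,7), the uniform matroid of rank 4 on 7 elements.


Independent sets of U(4,7) are all subsets of size <= 4.
Count = C(7,0) + C(7,1) + C(7,2) + C(7,3) + C(7,4)
     = 1 + 7 + 21 + 35 + 35
     = 99.

99


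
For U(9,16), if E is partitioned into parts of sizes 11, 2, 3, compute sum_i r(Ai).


r(Ai) = min(|Ai|, 9) for each part.
Sum = min(11,9) + min(2,9) + min(3,9)
    = 9 + 2 + 3
    = 14.

14


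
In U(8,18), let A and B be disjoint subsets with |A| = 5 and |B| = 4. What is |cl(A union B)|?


|A union B| = 5 + 4 = 9 (disjoint).
In U(8,18), cl(S) = S if |S| < 8, else cl(S) = E.
Since 9 >= 8, cl(A union B) = E.
|cl(A union B)| = 18.

18


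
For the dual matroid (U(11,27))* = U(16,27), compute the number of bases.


The dual of U(r,n) is U(n-r, n) = U(16,27).
Bases of U(16,27) are all (16)-element subsets.
|B(M*)| = (27 choose 16) = 13037895.

13037895


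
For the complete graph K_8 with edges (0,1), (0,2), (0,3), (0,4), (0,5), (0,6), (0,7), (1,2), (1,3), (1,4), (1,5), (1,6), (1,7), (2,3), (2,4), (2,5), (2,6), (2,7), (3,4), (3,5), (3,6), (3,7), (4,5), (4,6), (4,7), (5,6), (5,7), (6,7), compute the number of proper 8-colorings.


P(K_8, k) = k(k-1)(k-2)...(k-7).
P(8) = (8) * (7) * (6) * (5) * (4) * (3) * (2) * (1) = 40320.

40320


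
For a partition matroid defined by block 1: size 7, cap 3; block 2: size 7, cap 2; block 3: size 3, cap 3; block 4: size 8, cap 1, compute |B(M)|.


A basis picks exactly ci elements from block i.
Number of bases = product of C(|Si|, ci).
= C(7,3) * C(7,2) * C(3,3) * C(8,1)
= 35 * 21 * 1 * 8
= 5880.

5880


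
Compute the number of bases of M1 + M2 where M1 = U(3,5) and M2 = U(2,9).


Bases of a direct sum M1 + M2: |B| = |B(M1)| * |B(M2)|.
|B(U(3,5))| = C(5,3) = 10.
|B(U(2,9))| = C(9,2) = 36.
Total bases = 10 * 36 = 360.

360


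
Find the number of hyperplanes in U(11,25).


Hyperplanes of U(11,25) are flats of rank 10.
In a uniform matroid, these are exactly the (10)-element subsets.
Count = C(25,10) = 3268760.

3268760


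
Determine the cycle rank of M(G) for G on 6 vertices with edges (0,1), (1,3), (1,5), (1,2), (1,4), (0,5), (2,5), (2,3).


Cycle rank (nullity) = |E| - r(M) = |E| - (|V| - c).
|E| = 8, |V| = 6, c = 1.
Nullity = 8 - (6 - 1) = 8 - 5 = 3.

3


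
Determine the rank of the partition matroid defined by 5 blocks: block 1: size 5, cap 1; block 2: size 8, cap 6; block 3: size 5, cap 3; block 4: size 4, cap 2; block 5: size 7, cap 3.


Rank of a partition matroid = sum of min(|Si|, ci) for each block.
= min(5,1) + min(8,6) + min(5,3) + min(4,2) + min(7,3)
= 1 + 6 + 3 + 2 + 3
= 15.

15


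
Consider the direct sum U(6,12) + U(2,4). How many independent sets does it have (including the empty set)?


For a direct sum, |I(M1+M2)| = |I(M1)| * |I(M2)|.
|I(U(6,12))| = sum C(12,k) for k=0..6 = 2510.
|I(U(2,4))| = sum C(4,k) for k=0..2 = 11.
Total = 2510 * 11 = 27610.

27610


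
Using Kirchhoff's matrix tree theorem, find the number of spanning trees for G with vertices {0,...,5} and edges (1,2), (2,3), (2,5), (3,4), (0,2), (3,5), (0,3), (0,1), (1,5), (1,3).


By Kirchhoff's matrix tree theorem, the number of spanning trees equals
the determinant of any cofactor of the Laplacian matrix L.
G has 6 vertices and 10 edges.
Computing the (5 x 5) cofactor determinant gives 75.

75


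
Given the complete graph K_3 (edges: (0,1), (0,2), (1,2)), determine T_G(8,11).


T(K_3; x,y) = x^2 + x + y.
T(8,11) = 64 + 8 + 11 = 83.

83


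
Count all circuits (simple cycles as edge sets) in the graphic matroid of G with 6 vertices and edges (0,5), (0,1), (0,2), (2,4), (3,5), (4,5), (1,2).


A circuit in a graphic matroid = edge set of a simple cycle.
G has 6 vertices and 7 edges.
Enumerating all minimal edge subsets forming cycles...
Total circuits found: 3.

3


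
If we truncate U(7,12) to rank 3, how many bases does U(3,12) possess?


Truncating U(7,12) to rank 3 gives U(3,12).
Bases of U(3,12) are all 3-element subsets of 12 elements.
Number of bases = C(12,3) = (12 * 11 * 10) / (1 * 2 * 3) = 220.

220


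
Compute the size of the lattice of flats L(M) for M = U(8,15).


Flats of U(8,15): every subset of size < 8 is a flat, plus E itself.
Count = (15 choose 0) + (15 choose 1) + (15 choose 2) + (15 choose 3) + (15 choose 4) + (15 choose 5) + (15 choose 6) + (15 choose 7) + 1
     = 1 + 15 + 105 + 455 + 1365 + 3003 + 5005 + 6435 + 1
     = 16385.

16385


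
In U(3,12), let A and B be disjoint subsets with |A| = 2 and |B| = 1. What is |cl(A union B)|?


|A union B| = 2 + 1 = 3 (disjoint).
In U(3,12), cl(S) = S if |S| < 3, else cl(S) = E.
Since 3 >= 3, cl(A union B) = E.
|cl(A union B)| = 12.

12


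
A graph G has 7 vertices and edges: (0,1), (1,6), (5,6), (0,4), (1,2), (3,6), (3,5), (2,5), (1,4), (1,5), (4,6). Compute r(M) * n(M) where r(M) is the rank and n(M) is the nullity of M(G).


r(M) = |V| - c = 7 - 1 = 6.
nullity = |E| - r(M) = 11 - 6 = 5.
Product = 6 * 5 = 30.

30


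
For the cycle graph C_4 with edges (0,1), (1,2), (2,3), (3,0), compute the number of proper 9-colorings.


P(C_4, k) = (k-1)^4 + (-1)^4*(k-1).
P(9) = (8)^4 + 8
= 4096 + 8 = 4104.

4104


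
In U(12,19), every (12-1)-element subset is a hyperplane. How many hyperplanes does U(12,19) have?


Hyperplanes of U(12,19) are flats of rank 11.
In a uniform matroid, these are exactly the (11)-element subsets.
Count = (19 choose 11) = 75582.

75582


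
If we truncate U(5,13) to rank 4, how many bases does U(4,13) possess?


Truncating U(5,13) to rank 4 gives U(4,13).
Bases of U(4,13) are all 4-element subsets of 13 elements.
Number of bases = C(13,4) = 13! / (4! * 9!) = 715.

715


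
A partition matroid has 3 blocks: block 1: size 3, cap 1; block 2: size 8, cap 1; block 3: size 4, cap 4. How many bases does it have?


A basis picks exactly ci elements from block i.
Number of bases = product of C(|Si|, ci).
= C(3,1) * C(8,1) * C(4,4)
= 3 * 8 * 1
= 24.

24


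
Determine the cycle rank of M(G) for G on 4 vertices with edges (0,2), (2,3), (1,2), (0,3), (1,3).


Cycle rank (nullity) = |E| - r(M) = |E| - (|V| - c).
|E| = 5, |V| = 4, c = 1.
Nullity = 5 - (4 - 1) = 5 - 3 = 2.

2


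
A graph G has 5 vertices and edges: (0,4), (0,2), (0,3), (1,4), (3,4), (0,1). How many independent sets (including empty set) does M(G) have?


An independent set in a graphic matroid is an acyclic edge subset.
G has 5 vertices and 6 edges.
Enumerate all 2^6 = 64 subsets, checking for acyclicity.
Total independent sets = 48.

48


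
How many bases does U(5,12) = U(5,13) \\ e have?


Deleting e from U(5,13) gives U(5,12) since n > r.
Bases of U(5,12) = (12 choose 5) = 792.

792


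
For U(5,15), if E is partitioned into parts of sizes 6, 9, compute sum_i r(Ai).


r(Ai) = min(|Ai|, 5) for each part.
Sum = min(6,5) + min(9,5)
    = 5 + 5
    = 10.

10


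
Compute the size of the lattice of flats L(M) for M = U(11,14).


Flats of U(11,14): every subset of size < 11 is a flat, plus E itself.
Count = (14 choose 0) + (14 choose 1) + (14 choose 2) + (14 choose 3) + (14 choose 4) + (14 choose 5) + (14 choose 6) + (14 choose 7) + (14 choose 8) + (14 choose 9) + (14 choose 10) + 1
     = 1 + 14 + 91 + 364 + 1001 + 2002 + 3003 + 3432 + 3003 + 2002 + 1001 + 1
     = 15915.

15915


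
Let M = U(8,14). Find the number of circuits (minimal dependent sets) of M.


In U(8,14), circuits are the (9)-element subsets.
Any set of 9 elements is dependent, and removing any one element gives
an independent set of size 8, so it is a minimal dependent set.
Number of circuits = C(14,9) = 2002.

2002


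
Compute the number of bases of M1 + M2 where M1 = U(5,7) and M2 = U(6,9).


Bases of a direct sum M1 + M2: |B| = |B(M1)| * |B(M2)|.
|B(U(5,7))| = C(7,5) = 21.
|B(U(6,9))| = C(9,6) = 84.
Total bases = 21 * 84 = 1764.

1764


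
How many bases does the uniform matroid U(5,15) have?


Bases of U(5,15) are all 5-element subsets of the 15-element ground set.
Number of bases = C(15,5).
(15 choose 5) = 3003.

3003


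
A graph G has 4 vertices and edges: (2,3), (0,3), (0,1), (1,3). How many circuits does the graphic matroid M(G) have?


A circuit in a graphic matroid = edge set of a simple cycle.
G has 4 vertices and 4 edges.
Enumerating all minimal edge subsets forming cycles...
Total circuits found: 1.

1


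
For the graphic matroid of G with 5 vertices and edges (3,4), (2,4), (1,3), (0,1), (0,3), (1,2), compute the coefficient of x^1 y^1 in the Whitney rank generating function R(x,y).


R(x,y) = sum over A in 2^E of x^(r(E)-r(A)) * y^(|A|-r(A)).
G has 5 vertices, 6 edges. r(E) = 4.
Enumerate all 2^6 = 64 subsets.
Count subsets with r(E)-r(A)=1 and |A|-r(A)=1: 4.

4


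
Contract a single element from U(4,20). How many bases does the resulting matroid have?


Contracting e from U(4,20) gives U(3,19).
Bases of U(3,19) = C(19,3) = 19! / (3! * 16!) = 969.

969


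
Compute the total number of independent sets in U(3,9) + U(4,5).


For a direct sum, |I(M1+M2)| = |I(M1)| * |I(M2)|.
|I(U(3,9))| = sum C(9,k) for k=0..3 = 130.
|I(U(4,5))| = sum C(5,k) for k=0..4 = 31.
Total = 130 * 31 = 4030.

4030


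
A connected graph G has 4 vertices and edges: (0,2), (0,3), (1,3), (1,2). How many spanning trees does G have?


By Kirchhoff's matrix tree theorem, the number of spanning trees equals
the determinant of any cofactor of the Laplacian matrix L.
G has 4 vertices and 4 edges.
Computing the (3 x 3) cofactor determinant gives 4.

4


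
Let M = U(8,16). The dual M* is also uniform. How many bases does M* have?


The dual of U(r,n) is U(n-r, n) = U(8,16).
Bases of U(8,16) are all (8)-element subsets.
|B(M*)| = C(16,8) = 16! / (8! * 8!) = 12870.

12870


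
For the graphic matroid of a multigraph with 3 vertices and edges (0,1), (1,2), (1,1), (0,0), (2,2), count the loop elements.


In a graphic matroid, a loop is a self-loop edge (u,u) with rank 0.
Examining all 5 edges for self-loops...
Self-loops found: (1,1), (0,0), (2,2)
Number of loops = 3.

3


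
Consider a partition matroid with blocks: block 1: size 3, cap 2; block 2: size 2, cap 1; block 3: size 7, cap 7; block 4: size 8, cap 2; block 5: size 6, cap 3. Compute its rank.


Rank of a partition matroid = sum of min(|Si|, ci) for each block.
= min(3,2) + min(2,1) + min(7,7) + min(8,2) + min(6,3)
= 2 + 1 + 7 + 2 + 3
= 15.

15


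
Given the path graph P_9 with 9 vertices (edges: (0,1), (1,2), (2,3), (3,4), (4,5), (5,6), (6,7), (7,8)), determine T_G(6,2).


A path on 9 vertices is a tree with 8 edges.
T(x,y) = x^(8) for any tree.
T(6,2) = 6^8 = 1679616.

1679616


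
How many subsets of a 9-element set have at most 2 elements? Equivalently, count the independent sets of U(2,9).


Independent sets of U(2,9) are all subsets of size <= 2.
Count = (9 choose 0) + (9 choose 1) + (9 choose 2)
     = 1 + 9 + 36
     = 46.

46


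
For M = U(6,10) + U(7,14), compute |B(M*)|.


(M1+M2)* = M1* + M2*.
M1* = U(4,10), bases: C(10,4) = 210.
M2* = U(7,14), bases: C(14,7) = 3432.
|B(M*)| = 210 * 3432 = 720720.

720720


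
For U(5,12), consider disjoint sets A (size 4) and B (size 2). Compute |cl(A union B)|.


|A union B| = 4 + 2 = 6 (disjoint).
In U(5,12), cl(S) = S if |S| < 5, else cl(S) = E.
Since 6 >= 5, cl(A union B) = E.
|cl(A union B)| = 12.

12


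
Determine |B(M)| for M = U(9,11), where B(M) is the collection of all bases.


Bases of U(9,11) are all 9-element subsets of the 11-element ground set.
Number of bases = C(11,9).
C(11,9) = 55.

55


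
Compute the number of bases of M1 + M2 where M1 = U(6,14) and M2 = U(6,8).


Bases of a direct sum M1 + M2: |B| = |B(M1)| * |B(M2)|.
|B(U(6,14))| = C(14,6) = 3003.
|B(U(6,8))| = C(8,6) = 28.
Total bases = 3003 * 28 = 84084.

84084


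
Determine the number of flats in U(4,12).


Flats of U(4,12): every subset of size < 4 is a flat, plus E itself.
Count = (12 choose 0) + (12 choose 1) + (12 choose 2) + (12 choose 3) + 1
     = 1 + 12 + 66 + 220 + 1
     = 300.

300


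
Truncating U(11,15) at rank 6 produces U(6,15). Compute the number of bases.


Truncating U(11,15) to rank 6 gives U(6,15).
Bases of U(6,15) are all 6-element subsets of 15 elements.
Number of bases = C(15,6) = 15! / (6! * 9!) = 5005.

5005


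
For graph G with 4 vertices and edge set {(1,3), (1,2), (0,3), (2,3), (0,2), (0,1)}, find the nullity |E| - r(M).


Cycle rank (nullity) = |E| - r(M) = |E| - (|V| - c).
|E| = 6, |V| = 4, c = 1.
Nullity = 6 - (4 - 1) = 6 - 3 = 3.

3


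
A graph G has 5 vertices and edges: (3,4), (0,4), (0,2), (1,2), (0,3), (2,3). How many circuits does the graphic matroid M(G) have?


A circuit in a graphic matroid = edge set of a simple cycle.
G has 5 vertices and 6 edges.
Enumerating all minimal edge subsets forming cycles...
Total circuits found: 3.

3


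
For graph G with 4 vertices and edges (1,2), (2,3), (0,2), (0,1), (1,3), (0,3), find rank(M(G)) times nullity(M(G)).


r(M) = |V| - c = 4 - 1 = 3.
nullity = |E| - r(M) = 6 - 3 = 3.
Product = 3 * 3 = 9.

9


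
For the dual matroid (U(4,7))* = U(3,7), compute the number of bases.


The dual of U(r,n) is U(n-r, n) = U(3,7).
Bases of U(3,7) are all (3)-element subsets.
|B(M*)| = C(7,3) = 7! / (3! * 4!) = 35.

35


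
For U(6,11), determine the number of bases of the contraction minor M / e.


Contracting e from U(6,11) gives U(5,10).
Bases of U(5,10) = C(10,5) = 10! / (5! * 5!) = 252.

252


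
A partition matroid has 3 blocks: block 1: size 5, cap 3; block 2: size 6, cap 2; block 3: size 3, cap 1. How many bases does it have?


A basis picks exactly ci elements from block i.
Number of bases = product of C(|Si|, ci).
= C(5,3) * C(6,2) * C(3,1)
= 10 * 15 * 3
= 450.

450


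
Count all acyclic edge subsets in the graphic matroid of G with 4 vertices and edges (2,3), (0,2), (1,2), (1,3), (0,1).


An independent set in a graphic matroid is an acyclic edge subset.
G has 4 vertices and 5 edges.
Enumerate all 2^5 = 32 subsets, checking for acyclicity.
Total independent sets = 24.

24


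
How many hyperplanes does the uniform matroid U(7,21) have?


Hyperplanes of U(7,21) are flats of rank 6.
In a uniform matroid, these are exactly the (6)-element subsets.
Count = C(21,6) = 54264.

54264


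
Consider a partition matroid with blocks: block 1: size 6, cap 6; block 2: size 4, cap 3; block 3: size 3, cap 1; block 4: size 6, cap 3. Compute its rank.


Rank of a partition matroid = sum of min(|Si|, ci) for each block.
= min(6,6) + min(4,3) + min(3,1) + min(6,3)
= 6 + 3 + 1 + 3
= 13.

13


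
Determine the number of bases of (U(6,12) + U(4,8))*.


(M1+M2)* = M1* + M2*.
M1* = U(6,12), bases: C(12,6) = 924.
M2* = U(4,8), bases: C(8,4) = 70.
|B(M*)| = 924 * 70 = 64680.

64680


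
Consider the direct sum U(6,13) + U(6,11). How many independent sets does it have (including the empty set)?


For a direct sum, |I(M1+M2)| = |I(M1)| * |I(M2)|.
|I(U(6,13))| = sum C(13,k) for k=0..6 = 4096.
|I(U(6,11))| = sum C(11,k) for k=0..6 = 1486.
Total = 4096 * 1486 = 6086656.

6086656


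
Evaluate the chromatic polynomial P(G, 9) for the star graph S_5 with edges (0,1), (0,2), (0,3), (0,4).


P(tree, k) = k * (k-1)^(4) for any tree on 5 vertices.
P(9) = 9 * 8^4 = 9 * 4096 = 36864.

36864


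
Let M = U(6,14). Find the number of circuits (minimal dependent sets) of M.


In U(6,14), circuits are the (7)-element subsets.
Any set of 7 elements is dependent, and removing any one element gives
an independent set of size 6, so it is a minimal dependent set.
Number of circuits = C(14,7) = 3432.

3432


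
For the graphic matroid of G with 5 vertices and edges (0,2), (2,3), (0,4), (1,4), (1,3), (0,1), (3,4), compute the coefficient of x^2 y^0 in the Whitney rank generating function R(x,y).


R(x,y) = sum over A in 2^E of x^(r(E)-r(A)) * y^(|A|-r(A)).
G has 5 vertices, 7 edges. r(E) = 4.
Enumerate all 2^7 = 128 subsets.
Count subsets with r(E)-r(A)=2 and |A|-r(A)=0: 21.

21


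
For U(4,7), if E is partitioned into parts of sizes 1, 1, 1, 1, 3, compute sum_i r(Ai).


r(Ai) = min(|Ai|, 4) for each part.
Sum = min(1,4) + min(1,4) + min(1,4) + min(1,4) + min(3,4)
    = 1 + 1 + 1 + 1 + 3
    = 7.

7


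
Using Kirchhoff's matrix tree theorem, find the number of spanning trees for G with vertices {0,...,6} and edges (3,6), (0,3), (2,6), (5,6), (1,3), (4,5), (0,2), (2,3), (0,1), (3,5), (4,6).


By Kirchhoff's matrix tree theorem, the number of spanning trees equals
the determinant of any cofactor of the Laplacian matrix L.
G has 7 vertices and 11 edges.
Computing the (6 x 6) cofactor determinant gives 144.

144


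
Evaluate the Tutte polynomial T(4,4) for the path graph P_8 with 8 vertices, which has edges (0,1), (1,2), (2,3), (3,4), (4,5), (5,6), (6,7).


A path on 8 vertices is a tree with 7 edges.
T(x,y) = x^(7) for any tree.
T(4,4) = 4^7 = 16384.

16384


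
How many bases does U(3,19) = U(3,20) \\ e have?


Deleting e from U(3,20) gives U(3,19) since n > r.
Bases of U(3,19) = C(19,3) = (19 * 18 * 17) / (1 * 2 * 3) = 969.

969


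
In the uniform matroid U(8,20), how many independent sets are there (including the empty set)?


Independent sets of U(8,20) are all subsets of size <= 8.
Count = C(20,0) + C(20,1) + C(20,2) + C(20,3) + C(20,4) + C(20,5) + C(20,6) + C(20,7) + C(20,8)
     = 1 + 20 + 190 + 1140 + 4845 + 15504 + 38760 + 77520 + 125970
     = 263950.

263950


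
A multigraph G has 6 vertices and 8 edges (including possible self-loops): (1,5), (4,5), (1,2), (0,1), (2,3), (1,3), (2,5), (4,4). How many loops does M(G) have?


In a graphic matroid, a loop is a self-loop edge (u,u) with rank 0.
Examining all 8 edges for self-loops...
Self-loops found: (4,4)
Number of loops = 1.

1


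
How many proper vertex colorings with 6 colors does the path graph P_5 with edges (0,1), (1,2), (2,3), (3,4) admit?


P(P_5, k) = k * (k-1)^(4).
P(6) = 6 * 5^4 = 6 * 625 = 3750.

3750


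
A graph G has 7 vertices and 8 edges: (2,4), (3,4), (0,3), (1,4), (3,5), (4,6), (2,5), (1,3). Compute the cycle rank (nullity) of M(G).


Cycle rank (nullity) = |E| - r(M) = |E| - (|V| - c).
|E| = 8, |V| = 7, c = 1.
Nullity = 8 - (7 - 1) = 8 - 6 = 2.

2


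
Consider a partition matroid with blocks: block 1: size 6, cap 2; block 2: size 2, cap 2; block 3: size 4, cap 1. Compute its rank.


Rank of a partition matroid = sum of min(|Si|, ci) for each block.
= min(6,2) + min(2,2) + min(4,1)
= 2 + 2 + 1
= 5.

5


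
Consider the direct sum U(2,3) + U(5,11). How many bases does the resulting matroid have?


Bases of a direct sum M1 + M2: |B| = |B(M1)| * |B(M2)|.
|B(U(2,3))| = C(3,2) = 3.
|B(U(5,11))| = C(11,5) = 462.
Total bases = 3 * 462 = 1386.

1386


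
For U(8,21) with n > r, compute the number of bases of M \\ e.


Deleting e from U(8,21) gives U(8,20) since n > r.
Bases of U(8,20) = C(20,8) = 125970.

125970


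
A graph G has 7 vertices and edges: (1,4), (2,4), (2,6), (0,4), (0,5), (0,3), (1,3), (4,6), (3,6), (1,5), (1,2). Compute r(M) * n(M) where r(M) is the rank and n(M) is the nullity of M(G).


r(M) = |V| - c = 7 - 1 = 6.
nullity = |E| - r(M) = 11 - 6 = 5.
Product = 6 * 5 = 30.

30


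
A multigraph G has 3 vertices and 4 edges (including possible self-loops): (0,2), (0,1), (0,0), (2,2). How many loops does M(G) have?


In a graphic matroid, a loop is a self-loop edge (u,u) with rank 0.
Examining all 4 edges for self-loops...
Self-loops found: (0,0), (2,2)
Number of loops = 2.

2


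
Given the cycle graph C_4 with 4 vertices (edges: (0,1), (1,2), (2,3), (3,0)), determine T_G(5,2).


T(C_4; x,y) = x + x^2 + ... + x^(3) + y.
T(5,2) = 5^1 + 5^2 + 5^3 + 2
= 5 + 25 + 125 + 2
= 157.

157


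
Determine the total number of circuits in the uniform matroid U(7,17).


In U(7,17), circuits are the (8)-element subsets.
Any set of 8 elements is dependent, and removing any one element gives
an independent set of size 7, so it is a minimal dependent set.
Number of circuits = C(17,8) = 24310.

24310


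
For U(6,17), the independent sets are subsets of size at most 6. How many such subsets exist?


Independent sets of U(6,17) are all subsets of size <= 6.
Count = C(17,0) + C(17,1) + C(17,2) + C(17,3) + C(17,4) + C(17,5) + C(17,6)
     = 1 + 17 + 136 + 680 + 2380 + 6188 + 12376
     = 21778.

21778


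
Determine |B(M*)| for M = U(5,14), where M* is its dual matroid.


The dual of U(r,n) is U(n-r, n) = U(9,14).
Bases of U(9,14) are all (9)-element subsets.
|B(M*)| = C(14,9) = 14! / (9! * 5!) = 2002.

2002


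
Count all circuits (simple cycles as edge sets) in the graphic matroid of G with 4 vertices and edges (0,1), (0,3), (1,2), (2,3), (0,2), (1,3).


A circuit in a graphic matroid = edge set of a simple cycle.
G has 4 vertices and 6 edges.
Enumerating all minimal edge subsets forming cycles...
Total circuits found: 7.

7


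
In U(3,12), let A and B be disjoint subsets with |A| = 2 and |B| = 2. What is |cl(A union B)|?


|A union B| = 2 + 2 = 4 (disjoint).
In U(3,12), cl(S) = S if |S| < 3, else cl(S) = E.
Since 4 >= 3, cl(A union B) = E.
|cl(A union B)| = 12.

12


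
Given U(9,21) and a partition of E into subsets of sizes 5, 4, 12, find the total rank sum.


r(Ai) = min(|Ai|, 9) for each part.
Sum = min(5,9) + min(4,9) + min(12,9)
    = 5 + 4 + 9
    = 18.

18


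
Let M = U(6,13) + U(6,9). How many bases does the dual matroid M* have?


(M1+M2)* = M1* + M2*.
M1* = U(7,13), bases: C(13,7) = 1716.
M2* = U(3,9), bases: C(9,3) = 84.
|B(M*)| = 1716 * 84 = 144144.

144144


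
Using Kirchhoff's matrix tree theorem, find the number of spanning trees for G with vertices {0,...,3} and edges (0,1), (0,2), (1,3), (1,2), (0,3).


By Kirchhoff's matrix tree theorem, the number of spanning trees equals
the determinant of any cofactor of the Laplacian matrix L.
G has 4 vertices and 5 edges.
Computing the (3 x 3) cofactor determinant gives 8.

8


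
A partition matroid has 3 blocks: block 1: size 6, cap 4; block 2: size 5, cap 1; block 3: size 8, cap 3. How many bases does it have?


A basis picks exactly ci elements from block i.
Number of bases = product of C(|Si|, ci).
= C(6,4) * C(5,1) * C(8,3)
= 15 * 5 * 56
= 4200.

4200
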